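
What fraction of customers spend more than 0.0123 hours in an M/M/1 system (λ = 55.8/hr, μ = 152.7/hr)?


W ~ Exponential(μ−λ) for M/M/1.
μ − λ = 152.7 − 55.8 = 96.9000
P(W > t) = e^{−(μ−λ)t} = e^{−1.1919} = 0.303653

Final: 0.303653


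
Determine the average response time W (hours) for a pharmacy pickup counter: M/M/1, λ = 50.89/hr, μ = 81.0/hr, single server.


W = 1/(μ−λ) = 1/(81.0 − 50.89) = 1/30.11 = 0.03321 hr

Final: 0.03321 hr


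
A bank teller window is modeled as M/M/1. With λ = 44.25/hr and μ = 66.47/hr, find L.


ρ = λ/μ = 44.25/66.47 = 0.6657
L = ρ/(1−ρ) = 0.6657/(1 − 0.6657) = 0.6657/0.3343 = 1.9914

Final: 1.9914


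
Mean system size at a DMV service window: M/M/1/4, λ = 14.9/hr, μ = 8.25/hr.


ρ = 14.9/8.25 = 1.8061
L = ρ[1 − (K+1)ρ^K + Kρ^(K+1)] / [(1−ρ)(1−ρ^(K+1))]
Numerator: 1.8061·(1 − 5·10.639697 + 4·19.215938) = 44.546966
Denominator: (-0.8061)·(-18.215938) = 14.683150
L = 44.546966/14.683150 = 3.0339

Final: 3.0339


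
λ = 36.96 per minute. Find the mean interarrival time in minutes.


Mean interarrival time = 1/λ = 1/36.96 minute = 0.02706 minute
In minutes: 0.02706 × 1 = 0.02706 min

Final: 0.02706 min


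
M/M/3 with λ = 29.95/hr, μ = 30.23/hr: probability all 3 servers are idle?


a = λ/μ = 29.95/30.23 = 0.9907; ρ = a/c = 0.3302
Σ_{k=0}^{2} a^k/k! (terms k=0..2) = 1.00000 + 0.99074 + 0.49078 = 2.48152
Tail: a^3/(3!(1−ρ)) = 0.97247/(6·0.6698) = 0.24200
P₀ = 1/(2.48152 + 0.24200) = 1/2.72351 = 0.367173

Final: 0.367173


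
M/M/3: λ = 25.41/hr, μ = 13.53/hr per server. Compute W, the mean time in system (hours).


a = 1.8780; ρ = 0.6260; P₀ = 0.131690
Lq = P₀·a^c·ρ/(c!(1−ρ)²) = 0.65073
Wq = Lq/λ = 0.65073/25.41 = 0.02561 hr
W = Wq + 1/μ = 0.02561 + 0.07391 = 0.09952 hr

Final: 0.09952 hr


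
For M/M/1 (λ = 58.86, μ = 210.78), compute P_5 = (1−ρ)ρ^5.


ρ = 58.86/210.78 = 0.2792
P_n = (1−ρ)·ρ^n = (1 − 0.2792)·0.2792^5 = 0.7208·0.001698 = 0.001224

Final: 0.001224


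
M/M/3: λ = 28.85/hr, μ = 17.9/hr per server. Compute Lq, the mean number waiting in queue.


a = λ/μ = 1.6117; ρ = a/3 = 0.5372
P₀ = 0.184554
Lq = P₀·a^c·ρ / (c!·(1−ρ)²) = 0.184554·4.18676·0.5372/(6·0.21414)
= 0.32309

Final: 0.32309


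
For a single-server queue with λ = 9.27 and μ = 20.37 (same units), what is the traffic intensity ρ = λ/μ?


ρ = λ/μ = 9.27/20.37 = 0.4551

Final: 0.4551


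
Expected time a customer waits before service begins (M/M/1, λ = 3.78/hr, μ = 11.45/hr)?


ρ = 3.78/11.45 = 0.3301
Wq = ρ/(μ−λ) = 0.3301/(11.45 − 3.78) = 0.3301/7.67 = 0.04304 hr

Final: 0.04304 hr


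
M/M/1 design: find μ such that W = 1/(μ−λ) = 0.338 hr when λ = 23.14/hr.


W = 1/(μ−λ) ⇒ μ − λ = 1/W = 1/0.338 = 2.9586
μ = λ + 1/W = 23.14 + 2.9586 = 26.0986 per hr

Final: 26.0986 /hr


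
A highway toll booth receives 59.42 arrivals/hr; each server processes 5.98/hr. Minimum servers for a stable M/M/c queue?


Stability requires cμ > λ ⇔ c > λ/μ.
λ/μ = 59.42/5.98 = 9.9365
Minimum integer c = ⌊9.9365⌋ + 1 = 10
Check: 10·5.98 = 59.80 > 59.42, while 9·5.98 = 53.82 ≤ 59.42

Final: 10 servers


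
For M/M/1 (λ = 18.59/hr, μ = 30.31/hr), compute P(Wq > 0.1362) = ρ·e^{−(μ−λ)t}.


ρ = 18.59/30.31 = 0.6133
P(Wq > t) = ρ·e^{−(μ−λ)t} = 0.6133·e^{−1.5963}
= 0.6133·0.202652 = 0.124292

Final: 0.124292


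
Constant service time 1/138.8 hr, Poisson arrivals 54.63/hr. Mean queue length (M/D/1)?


ρ = 54.63/138.8 = 0.3936
M/D/1: Lq = ρ²/(2(1−ρ)) = 0.1549/(2·0.6064) = 0.12773

Final: 0.12773


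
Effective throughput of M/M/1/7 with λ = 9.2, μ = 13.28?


ρ = 0.6928; P_K = (1−ρ)ρ^7/(1−ρ^8) = 0.024846
λ_eff = λ(1 − P_K) = 9.2·(1 − 0.024846) = 9.2·0.975154 = 8.9714 /hr

Final: 8.9714 /hr


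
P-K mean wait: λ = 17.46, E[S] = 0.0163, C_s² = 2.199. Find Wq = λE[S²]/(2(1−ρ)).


ρ = λ·E[S] = 17.46·0.0163 = 0.2846
E[S²] = E[S]²(1+C_s²) = 0.0163²·(1+2.199) = 0.0008499
Wq = λ·E[S²]/(2(1−ρ)) = 17.46·0.0008499/(2·0.7154) = 0.01037 hr

Final: 0.01037 hr


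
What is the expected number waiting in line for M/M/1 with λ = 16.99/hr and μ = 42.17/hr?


ρ = 16.99/42.17 = 0.4029
Lq = ρ²/(1−ρ) = 0.1623/0.5971 = 0.2718

Final: 0.2718


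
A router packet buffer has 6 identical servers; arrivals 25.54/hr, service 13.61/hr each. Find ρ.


ρ = λ/(cμ) = 25.54/(6·13.61) = 25.54/81.66 = 0.3128

Final: 0.3128


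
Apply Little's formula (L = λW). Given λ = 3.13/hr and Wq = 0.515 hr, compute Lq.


Lq = λWq = 3.13·0.515 = 1.6119

Final: 1.6119


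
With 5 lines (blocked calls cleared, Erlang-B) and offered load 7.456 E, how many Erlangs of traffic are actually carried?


B(5,7.456) = 0.450622 (Erlang-B)
Carried load = a(1 − B) = 7.456·(1 − 0.450622) = 7.456·0.549378 = 4.0962 E

Final: 4.0962 Erlangs


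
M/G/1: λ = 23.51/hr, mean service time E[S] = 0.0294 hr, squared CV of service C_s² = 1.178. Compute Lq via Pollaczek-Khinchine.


ρ = λ·E[S] = 23.51·0.0294 = 0.6912
Lq = ρ²(1+C_s²)/(2(1−ρ)) = 0.4777·(1+1.178)/(2·0.3088)
= 0.4777·2.1780/0.6176 = 1.68478

Final: 1.68478


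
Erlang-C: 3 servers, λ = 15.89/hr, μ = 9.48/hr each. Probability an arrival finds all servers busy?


a = λ/μ = 1.6762; ρ = a/3 = 0.5587
P₀ = 0.170662 (from M/M/c formula)
C(c,a) = [a^c/(c!(1−ρ))]·P₀ = [4.70920/(6·0.4413)]·0.170662
= 1.77861·0.170662 = 0.303542

Final: 0.303542


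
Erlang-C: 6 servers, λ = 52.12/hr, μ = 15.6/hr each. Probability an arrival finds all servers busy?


a = λ/μ = 3.3410; ρ = a/6 = 0.5568
P₀ = 0.034296 (from M/M/c formula)
C(c,a) = [a^c/(c!(1−ρ))]·P₀ = [1390.84538/(720·0.4432)]·0.034296
= 4.35897·0.034296 = 0.149496

Final: 0.149496


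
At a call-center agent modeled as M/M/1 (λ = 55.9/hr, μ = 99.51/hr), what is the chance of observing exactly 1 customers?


ρ = 55.9/99.51 = 0.5618
P_n = (1−ρ)·ρ^n = (1 − 0.5618)·0.5618^1 = 0.4382·0.561753 = 0.246187

Final: 0.246187


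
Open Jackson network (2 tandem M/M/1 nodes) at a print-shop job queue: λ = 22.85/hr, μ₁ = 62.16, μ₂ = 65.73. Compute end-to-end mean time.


Each node sees arrival rate λ = 22.85/hr (tandem ⇒ throughput preserved).
W₁ = 1/(μ₁−λ) = 1/(62.16−22.85) = 0.02544 hr
W₂ = 1/(μ₂−λ) = 1/(65.73−22.85) = 0.02332 hr
W_total = W₁ + W₂ = 0.02544 + 0.02332 = 0.04876 hr

Final: 0.04876 hr


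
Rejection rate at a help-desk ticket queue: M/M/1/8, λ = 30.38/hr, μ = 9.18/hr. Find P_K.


ρ = λ/μ = 30.38/9.18 = 3.3094
P_K = (1−ρ)ρ^K/(1−ρ^(K+1)) = (-2.3094·14386.684068)/(1 − 47610.834641)
= -33224.150572/-47609.834641 = 0.697842

Final: 0.697842


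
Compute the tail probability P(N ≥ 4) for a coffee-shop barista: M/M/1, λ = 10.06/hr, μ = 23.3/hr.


ρ = 10.06/23.3 = 0.4318
P(N ≥ n) = ρ^n = 0.4318^4 = 0.034751

Final: 0.034751


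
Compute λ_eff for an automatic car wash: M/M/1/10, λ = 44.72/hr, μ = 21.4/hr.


ρ = 2.0897; P_K = (1−ρ)ρ^10/(1−ρ^11) = 0.521624
λ_eff = λ(1 − P_K) = 44.72·(1 − 0.521624) = 44.72·0.478376 = 21.3930 /hr

Final: 21.3930 /hr


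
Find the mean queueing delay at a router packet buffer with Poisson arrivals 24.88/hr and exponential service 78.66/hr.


ρ = 24.88/78.66 = 0.3163
Wq = ρ/(μ−λ) = 0.3163/(78.66 − 24.88) = 0.3163/53.78 = 0.005881 hr

Final: 0.005881 hr


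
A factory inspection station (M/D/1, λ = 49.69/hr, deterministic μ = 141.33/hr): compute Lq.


ρ = 49.69/141.33 = 0.3516
M/D/1: Lq = ρ²/(2(1−ρ)) = 0.1236/(2·0.6484) = 0.09532

Final: 0.09532


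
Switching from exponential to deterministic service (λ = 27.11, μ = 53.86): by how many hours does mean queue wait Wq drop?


ρ = 27.11/53.86 = 0.5033
Wq(M/M/1) = ρ/(μ−λ) = 0.5033/26.75 = 0.01882 hr
Wq(M/D/1) = ρ/(2(μ−λ)) = 0.009408 hr
Savings = 0.01882 − 0.009408 = 0.009408 hr

Final: 0.009408 hr


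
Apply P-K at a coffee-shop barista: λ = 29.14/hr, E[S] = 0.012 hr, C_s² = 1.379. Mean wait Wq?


ρ = λ·E[S] = 29.14·0.012 = 0.3497
E[S²] = E[S]²(1+C_s²) = 0.012²·(1+1.379) = 0.0003426
Wq = λ·E[S²]/(2(1−ρ)) = 29.14·0.0003426/(2·0.6503) = 0.007675 hr

Final: 0.007675 hr


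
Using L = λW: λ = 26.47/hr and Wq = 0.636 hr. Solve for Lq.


Lq = λWq = 26.47·0.636 = 16.8349

Final: 16.8349


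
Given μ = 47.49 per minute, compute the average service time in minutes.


Mean service time = 1/μ = 1/47.49 minute = 0.02106 minute
In minutes: 0.02106 × 1 = 0.02106 min

Final: 0.02106 min


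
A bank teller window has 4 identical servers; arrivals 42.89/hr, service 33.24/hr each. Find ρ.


ρ = λ/(cμ) = 42.89/(4·33.24) = 42.89/132.96 = 0.3226

Final: 0.3226


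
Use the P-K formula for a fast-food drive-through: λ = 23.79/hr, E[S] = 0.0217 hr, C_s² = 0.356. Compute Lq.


ρ = λ·E[S] = 23.79·0.0217 = 0.5162
Lq = ρ²(1+C_s²)/(2(1−ρ)) = 0.2665·(1+0.356)/(2·0.4838)
= 0.2665·1.3560/0.9675 = 0.37352

Final: 0.37352


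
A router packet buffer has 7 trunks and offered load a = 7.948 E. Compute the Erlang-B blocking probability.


B(c,a) = (a^c/c!) / Σ_{k=0}^{c} a^k/k!
a^7/7! = 397.534178
Σ terms (k=0..7): 1.00000 + 7.94800 + 31.58535 + 83.68013 + 166.27241 + 264.30662 + 350.11817 + 397.53418 = 1302.444862
B = 397.534178/1302.444862 = 0.305222

Final: 0.305222


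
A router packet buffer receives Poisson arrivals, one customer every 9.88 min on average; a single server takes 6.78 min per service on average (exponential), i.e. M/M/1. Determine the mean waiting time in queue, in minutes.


λ = 60/9.88 = 6.0729 /hr
μ = 60/6.78 = 8.8496 /hr
ρ = λ/μ = 6.0729/8.8496 = 0.6862
Wq = ρ/(μ−λ) = 0.6862/(8.8496−6.0729) = 0.24714 hr
In minutes: 0.24714·60 = 14.829 min

Final: 14.829 min


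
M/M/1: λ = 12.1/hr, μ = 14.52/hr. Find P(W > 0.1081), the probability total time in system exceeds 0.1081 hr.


W ~ Exponential(μ−λ) for M/M/1.
μ − λ = 14.52 − 12.1 = 2.4200
P(W > t) = e^{−(μ−λ)t} = e^{−0.2616} = 0.769817

Final: 0.769817


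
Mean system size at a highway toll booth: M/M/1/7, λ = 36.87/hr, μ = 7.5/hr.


ρ = 36.87/7.5 = 4.9160
L = ρ[1 − (K+1)ρ^K + Kρ^(K+1)] / [(1−ρ)(1−ρ^(K+1))]
Numerator: 4.9160·(1 − 8·69387.800235 + 7·341110.425957) = 9009413.486379
Denominator: (-3.9160)·(-341109.425957) = 1335784.512048
L = 9009413.486379/1335784.512048 = 6.7447

Final: 6.7447


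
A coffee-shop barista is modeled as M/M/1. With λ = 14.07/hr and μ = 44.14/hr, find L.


ρ = λ/μ = 14.07/44.14 = 0.3188
L = ρ/(1−ρ) = 0.3188/(1 − 0.3188) = 0.3188/0.6812 = 0.4679

Final: 0.4679


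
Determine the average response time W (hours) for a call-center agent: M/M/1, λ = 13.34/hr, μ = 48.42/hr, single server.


W = 1/(μ−λ) = 1/(48.42 − 13.34) = 1/35.08 = 0.02851 hr

Final: 0.02851 hr


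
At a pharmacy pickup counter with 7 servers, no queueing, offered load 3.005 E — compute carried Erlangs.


B(7,3.005) = 0.022013 (Erlang-B)
Carried load = a(1 − B) = 3.005·(1 − 0.022013) = 3.005·0.977987 = 2.9389 E

Final: 2.9389 Erlangs


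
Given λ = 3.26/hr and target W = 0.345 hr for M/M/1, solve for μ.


W = 1/(μ−λ) ⇒ μ − λ = 1/W = 1/0.345 = 2.8986
μ = λ + 1/W = 3.26 + 2.8986 = 6.1586 per hr

Final: 6.1586 /hr


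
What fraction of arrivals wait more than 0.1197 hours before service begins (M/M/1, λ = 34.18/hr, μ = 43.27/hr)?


ρ = 34.18/43.27 = 0.7899
P(Wq > t) = ρ·e^{−(μ−λ)t} = 0.7899·e^{−1.0881}
= 0.7899·0.336865 = 0.266098

Final: 0.266098


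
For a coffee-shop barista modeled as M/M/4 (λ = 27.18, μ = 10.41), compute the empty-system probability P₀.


a = λ/μ = 27.18/10.41 = 2.6110; ρ = a/c = 0.6527
Σ_{k=0}^{3} a^k/k! (terms k=0..3) = 1.00000 + 2.61095 + 3.40853 + 2.96650 = 9.98599
Tail: a^4/(4!(1−ρ)) = 46.47238/(24·0.3473) = 5.57604
P₀ = 1/(9.98599 + 5.57604) = 1/15.56203 = 0.064259

Final: 0.064259


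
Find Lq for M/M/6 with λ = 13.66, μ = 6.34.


a = λ/μ = 2.1546; ρ = a/6 = 0.3591
P₀ = 0.115683
Lq = P₀·a^c·ρ / (c!·(1−ρ)²) = 0.115683·100.03884·0.3591/(720·0.41076)
= 0.01405

Final: 0.01405


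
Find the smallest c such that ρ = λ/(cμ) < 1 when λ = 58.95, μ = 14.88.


Stability requires cμ > λ ⇔ c > λ/μ.
λ/μ = 58.95/14.88 = 3.9617
Minimum integer c = ⌊3.9617⌋ + 1 = 4
Check: 4·14.88 = 59.52 > 58.95, while 3·14.88 = 44.64 ≤ 58.95

Final: 4 servers


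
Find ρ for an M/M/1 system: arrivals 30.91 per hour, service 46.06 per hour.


ρ = λ/μ = 30.91/46.06 = 0.6711

Final: 0.6711


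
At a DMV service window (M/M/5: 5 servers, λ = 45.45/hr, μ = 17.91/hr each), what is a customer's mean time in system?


a = 2.5377; ρ = 0.5075; P₀ = 0.076981
Lq = P₀·a^c·ρ/(c!(1−ρ)²) = 0.14129
Wq = Lq/λ = 0.14129/45.45 = 0.003109 hr
W = Wq + 1/μ = 0.003109 + 0.05583 = 0.05894 hr

Final: 0.05894 hr


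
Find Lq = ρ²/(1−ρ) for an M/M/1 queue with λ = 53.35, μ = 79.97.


ρ = 53.35/79.97 = 0.6671
Lq = ρ²/(1−ρ) = 0.4451/0.3329 = 1.3370

Final: 1.3370


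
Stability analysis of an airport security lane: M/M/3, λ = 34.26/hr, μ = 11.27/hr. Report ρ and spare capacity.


Total capacity cμ = 3·11.27 = 33.81/hr
ρ = λ/(cμ) = 34.26/33.81 = 1.0133
Stable ⇔ ρ < 1: NO
Spare capacity = cμ − λ = 33.81 − 34.26 = -0.45/hr

Final: ρ = 1.0133; unstable; margin = -0.45/hr


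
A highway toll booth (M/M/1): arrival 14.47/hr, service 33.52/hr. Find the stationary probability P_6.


ρ = 14.47/33.52 = 0.4317
P_n = (1−ρ)·ρ^n = (1 − 0.4317)·0.4317^6 = 0.5683·0.006471 = 0.003678

Final: 0.003678


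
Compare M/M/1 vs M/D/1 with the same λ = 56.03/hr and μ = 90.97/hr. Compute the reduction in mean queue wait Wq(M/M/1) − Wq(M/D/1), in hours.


ρ = 56.03/90.97 = 0.6159
Wq(M/M/1) = ρ/(μ−λ) = 0.6159/34.94 = 0.01763 hr
Wq(M/D/1) = ρ/(2(μ−λ)) = 0.008814 hr
Savings = 0.01763 − 0.008814 = 0.008814 hr

Final: 0.008814 hr


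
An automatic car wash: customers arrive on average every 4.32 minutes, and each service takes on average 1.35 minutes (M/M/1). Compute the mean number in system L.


λ = 60/4.32 = 13.8889 /hr
μ = 60/1.35 = 44.4444 /hr
ρ = λ/μ = 13.8889/44.4444 = 0.3125
L = ρ/(1−ρ) = 0.3125/0.6875 = 0.4545

Final: 0.4545


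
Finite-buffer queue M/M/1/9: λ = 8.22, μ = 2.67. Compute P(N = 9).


ρ = λ/μ = 8.22/2.67 = 3.0787
P_K = (1−ρ)ρ^K/(1−ρ^(K+1)) = (-2.0787·24845.343506)/(1 − 76490.158659)
= -51644.815153/-76489.158659 = 0.675191

Final: 0.675191


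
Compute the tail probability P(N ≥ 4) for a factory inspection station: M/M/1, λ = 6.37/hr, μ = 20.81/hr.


ρ = 6.37/20.81 = 0.3061
P(N ≥ n) = ρ^n = 0.3061^4 = 0.008779

Final: 0.008779


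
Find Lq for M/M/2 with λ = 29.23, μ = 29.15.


a = λ/μ = 1.0027; ρ = a/2 = 0.5014
P₀ = 0.332115
Lq = P₀·a^c·ρ / (c!·(1−ρ)²) = 0.332115·1.00550·0.5014/(2·0.24863)
= 0.33670

Final: 0.33670


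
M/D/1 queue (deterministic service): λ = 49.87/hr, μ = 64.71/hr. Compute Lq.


ρ = 49.87/64.71 = 0.7707
M/D/1: Lq = ρ²/(2(1−ρ)) = 0.5939/(2·0.2293) = 1.29492

Final: 1.29492


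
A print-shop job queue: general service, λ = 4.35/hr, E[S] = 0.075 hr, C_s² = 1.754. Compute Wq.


ρ = λ·E[S] = 4.35·0.075 = 0.3262
E[S²] = E[S]²(1+C_s²) = 0.075²·(1+1.754) = 0.015491
Wq = λ·E[S²]/(2(1−ρ)) = 4.35·0.015491/(2·0.6738) = 0.05001 hr

Final: 0.05001 hr


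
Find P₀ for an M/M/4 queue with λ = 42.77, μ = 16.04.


a = λ/μ = 42.77/16.04 = 2.6665; ρ = a/c = 0.6666
Σ_{k=0}^{3} a^k/k! (terms k=0..3) = 1.00000 + 2.66646 + 3.55500 + 3.15975 = 10.38122
Tail: a^4/(4!(1−ρ)) = 50.55214/(24·0.3334) = 6.31803
P₀ = 1/(10.38122 + 6.31803) = 1/16.69925 = 0.059883

Final: 0.059883


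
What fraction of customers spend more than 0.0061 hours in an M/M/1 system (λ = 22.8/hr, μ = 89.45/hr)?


W ~ Exponential(μ−λ) for M/M/1.
μ − λ = 89.45 − 22.8 = 66.6500
P(W > t) = e^{−(μ−λ)t} = e^{−0.4066} = 0.665934

Final: 0.665934


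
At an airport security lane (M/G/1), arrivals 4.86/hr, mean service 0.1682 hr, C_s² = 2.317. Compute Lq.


ρ = λ·E[S] = 4.86·0.1682 = 0.8175
Lq = ρ²(1+C_s²)/(2(1−ρ)) = 0.6682·(1+2.317)/(2·0.1825)
= 0.6682·3.3170/0.3651 = 6.07104

Final: 6.07104


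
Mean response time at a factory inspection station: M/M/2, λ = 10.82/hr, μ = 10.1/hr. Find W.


a = 1.0713; ρ = 0.5356; P₀ = 0.302386
Lq = P₀·a^c·ρ/(c!(1−ρ)²) = 0.43104
Wq = Lq/λ = 0.43104/10.82 = 0.03984 hr
W = Wq + 1/μ = 0.03984 + 0.09901 = 0.13885 hr

Final: 0.13885 hr


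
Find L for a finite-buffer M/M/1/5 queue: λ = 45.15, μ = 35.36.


ρ = 45.15/35.36 = 1.2769
L = ρ[1 − (K+1)ρ^K + Kρ^(K+1)] / [(1−ρ)(1−ρ^(K+1))]
Numerator: 1.2769·(1 − 6·3.394122 + 5·4.333841) = 2.942503
Denominator: (-0.2769)·(-3.333841) = 0.923029
L = 2.942503/0.923029 = 3.1879

Final: 3.1879


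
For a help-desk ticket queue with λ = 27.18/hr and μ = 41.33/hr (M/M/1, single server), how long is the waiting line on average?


ρ = 27.18/41.33 = 0.6576
Lq = ρ²/(1−ρ) = 0.4325/0.3424 = 1.2632

Final: 1.2632


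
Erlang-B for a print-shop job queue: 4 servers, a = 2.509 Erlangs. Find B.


B(c,a) = (a^c/c!) / Σ_{k=0}^{c} a^k/k!
a^4/4! = 1.651169
Σ terms (k=0..4): 1.00000 + 2.50900 + 3.14754 + 2.63239 + 1.65117 = 10.940102
B = 1.651169/10.940102 = 0.150928

Final: 0.150928


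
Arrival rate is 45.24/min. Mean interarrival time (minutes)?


Mean interarrival time = 1/λ = 1/45.24 minute = 0.02210 minute
In minutes: 0.02210 × 1 = 0.02210 min

Final: 0.02210 min


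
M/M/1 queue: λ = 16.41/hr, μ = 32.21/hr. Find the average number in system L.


ρ = λ/μ = 16.41/32.21 = 0.5095
L = ρ/(1−ρ) = 0.5095/(1 − 0.5095) = 0.5095/0.4905 = 1.0386

Final: 1.0386


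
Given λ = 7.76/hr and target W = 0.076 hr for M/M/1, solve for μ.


W = 1/(μ−λ) ⇒ μ − λ = 1/W = 1/0.076 = 13.1579
μ = λ + 1/W = 7.76 + 13.1579 = 20.9179 per hr

Final: 20.9179 /hr


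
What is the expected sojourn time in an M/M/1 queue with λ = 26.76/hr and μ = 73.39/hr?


W = 1/(μ−λ) = 1/(73.39 − 26.76) = 1/46.63 = 0.02145 hr

Final: 0.02145 hr


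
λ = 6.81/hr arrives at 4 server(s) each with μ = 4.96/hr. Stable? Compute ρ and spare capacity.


Total capacity cμ = 4·4.96 = 19.84/hr
ρ = λ/(cμ) = 6.81/19.84 = 0.3432
Stable ⇔ ρ < 1: YES
Spare capacity = cμ − λ = 19.84 − 6.81 = 13.03/hr

Final: ρ = 0.3432; stable; margin = 13.03/hr


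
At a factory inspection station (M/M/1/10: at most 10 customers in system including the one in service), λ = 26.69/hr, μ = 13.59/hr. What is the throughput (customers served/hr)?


ρ = 1.9639; P_K = (1−ρ)ρ^10/(1−ρ^11) = 0.491113
λ_eff = λ(1 − P_K) = 26.69·(1 − 0.491113) = 26.69·0.508887 = 13.5822 /hr

Final: 13.5822 /hr


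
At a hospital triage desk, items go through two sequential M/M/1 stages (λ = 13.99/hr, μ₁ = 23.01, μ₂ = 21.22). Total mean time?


Each node sees arrival rate λ = 13.99/hr (tandem ⇒ throughput preserved).
W₁ = 1/(μ₁−λ) = 1/(23.01−13.99) = 0.11086 hr
W₂ = 1/(μ₂−λ) = 1/(21.22−13.99) = 0.13831 hr
W_total = W₁ + W₂ = 0.11086 + 0.13831 = 0.24918 hr

Final: 0.24918 hr


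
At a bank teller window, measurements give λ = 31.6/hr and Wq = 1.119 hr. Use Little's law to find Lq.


Lq = λWq = 31.6·1.119 = 35.3604

Final: 35.3604


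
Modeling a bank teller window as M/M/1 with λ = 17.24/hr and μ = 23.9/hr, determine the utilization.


ρ = λ/μ = 17.24/23.9 = 0.7213

Final: 0.7213


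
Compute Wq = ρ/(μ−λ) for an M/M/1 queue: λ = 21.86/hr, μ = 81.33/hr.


ρ = 21.86/81.33 = 0.2688
Wq = ρ/(μ−λ) = 0.2688/(81.33 − 21.86) = 0.2688/59.47 = 0.004520 hr

Final: 0.004520 hr


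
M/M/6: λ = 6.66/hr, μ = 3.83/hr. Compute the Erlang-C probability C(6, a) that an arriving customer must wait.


a = λ/μ = 1.7389; ρ = a/6 = 0.2898
P₀ = 0.175603 (from M/M/c formula)
C(c,a) = [a^c/(c!(1−ρ))]·P₀ = [27.64730/(720·0.7102)]·0.175603
= 0.05407·0.175603 = 0.009495

Final: 0.009495


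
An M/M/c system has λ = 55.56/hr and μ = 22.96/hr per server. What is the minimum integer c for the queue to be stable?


Stability requires cμ > λ ⇔ c > λ/μ.
λ/μ = 55.56/22.96 = 2.4199
Minimum integer c = ⌊2.4199⌋ + 1 = 3
Check: 3·22.96 = 68.88 > 55.56, while 2·22.96 = 45.92 ≤ 55.56

Final: 3 servers


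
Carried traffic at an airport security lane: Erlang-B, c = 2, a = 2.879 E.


B(2,2.879) = 0.516534 (Erlang-B)
Carried load = a(1 − B) = 2.879·(1 − 0.516534) = 2.879·0.483466 = 1.3919 E

Final: 1.3919 Erlangs


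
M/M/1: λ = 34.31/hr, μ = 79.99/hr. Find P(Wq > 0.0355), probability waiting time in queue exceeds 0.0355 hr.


ρ = 34.31/79.99 = 0.4289
P(Wq > t) = ρ·e^{−(μ−λ)t} = 0.4289·e^{−1.6216}
= 0.4289·0.197574 = 0.084745

Final: 0.084745


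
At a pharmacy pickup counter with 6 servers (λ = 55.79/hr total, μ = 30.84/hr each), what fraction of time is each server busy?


ρ = λ/(cμ) = 55.79/(6·30.84) = 55.79/185.04 = 0.3015

Final: 0.3015


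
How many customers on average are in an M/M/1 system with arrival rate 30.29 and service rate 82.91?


ρ = λ/μ = 30.29/82.91 = 0.3653
L = ρ/(1−ρ) = 0.3653/(1 − 0.3653) = 0.3653/0.6347 = 0.5756

Final: 0.5756


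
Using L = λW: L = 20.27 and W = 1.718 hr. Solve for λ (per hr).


λ = L/W = 20.27/1.718 = 11.7986 /hr

Final: 11.7986 /hr


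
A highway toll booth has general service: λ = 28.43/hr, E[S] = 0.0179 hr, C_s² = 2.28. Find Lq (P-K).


ρ = λ·E[S] = 28.43·0.0179 = 0.5089
Lq = ρ²(1+C_s²)/(2(1−ρ)) = 0.2590·(1+2.28)/(2·0.4911)
= 0.2590·3.2800/0.9822 = 0.86483

Final: 0.86483


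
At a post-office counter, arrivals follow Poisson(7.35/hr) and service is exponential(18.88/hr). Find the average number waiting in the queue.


ρ = 7.35/18.88 = 0.3893
Lq = ρ²/(1−ρ) = 0.1516/0.6107 = 0.2482

Final: 0.2482


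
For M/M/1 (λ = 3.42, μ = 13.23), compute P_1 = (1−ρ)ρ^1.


ρ = 3.42/13.23 = 0.2585
P_n = (1−ρ)·ρ^n = (1 − 0.2585)·0.2585^1 = 0.7415·0.258503 = 0.191679

Final: 0.191679


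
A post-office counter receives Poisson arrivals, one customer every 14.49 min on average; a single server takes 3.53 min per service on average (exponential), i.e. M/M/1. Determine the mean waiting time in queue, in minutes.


λ = 60/14.49 = 4.1408 /hr
μ = 60/3.53 = 16.9972 /hr
ρ = λ/μ = 4.1408/16.9972 = 0.2436
Wq = ρ/(μ−λ) = 0.2436/(16.9972−4.1408) = 0.01895 hr
In minutes: 0.01895·60 = 1.137 min

Final: 1.137 min


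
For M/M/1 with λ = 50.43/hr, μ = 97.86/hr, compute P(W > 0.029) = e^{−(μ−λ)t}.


W ~ Exponential(μ−λ) for M/M/1.
μ − λ = 97.86 − 50.43 = 47.4300
P(W > t) = e^{−(μ−λ)t} = e^{−1.3755} = 0.252721

Final: 0.252721


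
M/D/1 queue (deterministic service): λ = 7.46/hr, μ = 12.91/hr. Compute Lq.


ρ = 7.46/12.91 = 0.5778
M/D/1: Lq = ρ²/(2(1−ρ)) = 0.3339/(2·0.4222) = 0.39548

Final: 0.39548


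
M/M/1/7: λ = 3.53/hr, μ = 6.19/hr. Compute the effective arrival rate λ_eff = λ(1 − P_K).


ρ = 0.5703; P_K = (1−ρ)ρ^7/(1−ρ^8) = 0.008524
λ_eff = λ(1 − P_K) = 3.53·(1 − 0.008524) = 3.53·0.991476 = 3.4999 /hr

Final: 3.4999 /hr


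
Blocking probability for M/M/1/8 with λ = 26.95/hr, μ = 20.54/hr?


ρ = λ/μ = 26.95/20.54 = 1.3121
P_K = (1−ρ)ρ^K/(1−ρ^(K+1)) = (-0.3121·8.783481)/(1 − 11.524576)
= -2.741096/-10.524576 = 0.260447

Final: 0.260447


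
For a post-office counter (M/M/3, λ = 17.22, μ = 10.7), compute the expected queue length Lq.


a = λ/μ = 1.6093; ρ = a/3 = 0.5364
P₀ = 0.185083
Lq = P₀·a^c·ρ / (c!·(1−ρ)²) = 0.185083·4.16820·0.5364/(6·0.21488)
= 0.32099

Final: 0.32099


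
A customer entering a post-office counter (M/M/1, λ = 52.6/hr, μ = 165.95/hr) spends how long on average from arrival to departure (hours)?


W = 1/(μ−λ) = 1/(165.95 − 52.6) = 1/113.35 = 0.008822 hr

Final: 0.008822 hr


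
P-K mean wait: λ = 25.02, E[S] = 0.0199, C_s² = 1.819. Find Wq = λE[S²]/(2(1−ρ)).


ρ = λ·E[S] = 25.02·0.0199 = 0.4979
E[S²] = E[S]²(1+C_s²) = 0.0199²·(1+1.819) = 0.001116
Wq = λ·E[S²]/(2(1−ρ)) = 25.02·0.001116/(2·0.5021) = 0.02781 hr

Final: 0.02781 hr


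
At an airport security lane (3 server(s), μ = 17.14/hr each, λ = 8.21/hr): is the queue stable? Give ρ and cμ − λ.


Total capacity cμ = 3·17.14 = 51.42/hr
ρ = λ/(cμ) = 8.21/51.42 = 0.1597
Stable ⇔ ρ < 1: YES
Spare capacity = cμ − λ = 51.42 − 8.21 = 43.21/hr

Final: ρ = 0.1597; stable; margin = 43.21/hr


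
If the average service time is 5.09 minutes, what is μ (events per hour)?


μ = 1/(service time) in consistent units.
1 hour = 60 min, so μ = 60/5.09 = 11.7878 per hour

Final: 11.7878 /hr


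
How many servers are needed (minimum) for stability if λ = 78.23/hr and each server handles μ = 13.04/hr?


Stability requires cμ > λ ⇔ c > λ/μ.
λ/μ = 78.23/13.04 = 5.9992
Minimum integer c = ⌊5.9992⌋ + 1 = 6
Check: 6·13.04 = 78.24 > 78.23, while 5·13.04 = 65.20 ≤ 78.23

Final: 6 servers


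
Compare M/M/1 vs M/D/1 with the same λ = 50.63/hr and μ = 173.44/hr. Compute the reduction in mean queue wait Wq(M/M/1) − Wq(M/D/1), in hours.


ρ = 50.63/173.44 = 0.2919
Wq(M/M/1) = ρ/(μ−λ) = 0.2919/122.81 = 0.002377 hr
Wq(M/D/1) = ρ/(2(μ−λ)) = 0.001188 hr
Savings = 0.002377 − 0.001188 = 0.001188 hr

Final: 0.001188 hr


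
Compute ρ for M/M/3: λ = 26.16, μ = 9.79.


ρ = λ/(cμ) = 26.16/(3·9.79) = 26.16/29.37 = 0.8907

Final: 0.8907


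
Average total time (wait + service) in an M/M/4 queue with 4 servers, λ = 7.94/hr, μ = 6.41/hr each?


a = 1.2387; ρ = 0.3097; P₀ = 0.288623
Lq = P₀·a^c·ρ/(c!(1−ρ)²) = 0.01840
Wq = Lq/λ = 0.01840/7.94 = 0.002317 hr
W = Wq + 1/μ = 0.002317 + 0.15601 = 0.15832 hr

Final: 0.15832 hr


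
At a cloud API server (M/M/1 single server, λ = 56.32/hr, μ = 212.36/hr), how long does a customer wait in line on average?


ρ = 56.32/212.36 = 0.2652
Wq = ρ/(μ−λ) = 0.2652/(212.36 − 56.32) = 0.2652/156.04 = 0.001700 hr

Final: 0.001700 hr


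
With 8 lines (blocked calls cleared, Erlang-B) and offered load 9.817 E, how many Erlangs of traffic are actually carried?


B(8,9.817) = 0.329675 (Erlang-B)
Carried load = a(1 − B) = 9.817·(1 − 0.329675) = 9.817·0.670325 = 6.5806 E

Final: 6.5806 Erlangs


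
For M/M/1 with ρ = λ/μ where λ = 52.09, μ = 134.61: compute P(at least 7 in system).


ρ = 52.09/134.61 = 0.3870
P(N ≥ n) = ρ^n = 0.3870^7 = 0.001299

Final: 0.001299


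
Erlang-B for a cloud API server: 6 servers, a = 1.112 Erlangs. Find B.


B(c,a) = (a^c/c!) / Σ_{k=0}^{c} a^k/k!
a^6/6! = 0.002626
Σ terms (k=0..6): 1.00000 + 1.11200 + 0.61827 + 0.22917 + 0.06371 + 0.01417 + 0.002626 = 3.039950
B = 0.002626/3.039950 = 0.0008638

Final: 0.0008638


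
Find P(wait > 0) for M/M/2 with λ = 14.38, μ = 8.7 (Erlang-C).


a = λ/μ = 1.6529; ρ = a/2 = 0.8264
P₀ = 0.095028 (from M/M/c formula)
C(c,a) = [a^c/(c!(1−ρ))]·P₀ = [2.73199/(2·0.1736)]·0.095028
= 7.87031·0.095028 = 0.747902

Final: 0.747902


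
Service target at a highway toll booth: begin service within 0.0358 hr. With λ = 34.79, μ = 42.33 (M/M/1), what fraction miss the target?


ρ = 34.79/42.33 = 0.8219
P(Wq > t) = ρ·e^{−(μ−λ)t} = 0.8219·e^{−0.2699}
= 0.8219·0.763431 = 0.627446

Final: 0.627446


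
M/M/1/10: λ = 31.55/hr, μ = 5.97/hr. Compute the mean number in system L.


ρ = 31.55/5.97 = 5.2848
L = ρ[1 − (K+1)ρ^K + Kρ^(K+1)] / [(1−ρ)(1−ρ^(K+1))]
Numerator: 5.2848·(1 − 11·16992227.911882 + 10·89799797.423767) = 3757903420.758739
Denominator: (-4.2848)·(-89799796.423767) = 384770317.005018
L = 3757903420.758739/384770317.005018 = 9.7666

Final: 9.7666


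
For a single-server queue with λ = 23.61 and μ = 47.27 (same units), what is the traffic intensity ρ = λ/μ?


ρ = λ/μ = 23.61/47.27 = 0.4995

Final: 0.4995


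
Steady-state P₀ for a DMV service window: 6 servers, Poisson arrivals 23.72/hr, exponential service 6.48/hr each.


a = λ/μ = 23.72/6.48 = 3.6605; ρ = a/c = 0.6101
Σ_{k=0}^{5} a^k/k! (terms k=0..5) = 1.00000 + 3.66049 + 6.69961 + 8.17462 + 7.48079 + 5.47668 = 32.49219
Tail: a^6/(6!(1−ρ)) = 2405.68119/(720·0.3899) = 8.56905
P₀ = 1/(32.49219 + 8.56905) = 1/41.06124 = 0.024354

Final: 0.024354


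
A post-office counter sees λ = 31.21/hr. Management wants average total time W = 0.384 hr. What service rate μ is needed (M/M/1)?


W = 1/(μ−λ) ⇒ μ − λ = 1/W = 1/0.384 = 2.6042
μ = λ + 1/W = 31.21 + 2.6042 = 33.8142 per hr

Final: 33.8142 /hr


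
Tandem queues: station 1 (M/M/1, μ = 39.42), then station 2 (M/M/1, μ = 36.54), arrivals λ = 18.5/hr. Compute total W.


Each node sees arrival rate λ = 18.5/hr (tandem ⇒ throughput preserved).
W₁ = 1/(μ₁−λ) = 1/(39.42−18.5) = 0.04780 hr
W₂ = 1/(μ₂−λ) = 1/(36.54−18.5) = 0.05543 hr
W_total = W₁ + W₂ = 0.04780 + 0.05543 = 0.10323 hr

Final: 0.10323 hr


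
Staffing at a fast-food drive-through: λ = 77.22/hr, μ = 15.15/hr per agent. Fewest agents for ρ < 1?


Stability requires cμ > λ ⇔ c > λ/μ.
λ/μ = 77.22/15.15 = 5.0970
Minimum integer c = ⌊5.0970⌋ + 1 = 6
Check: 6·15.15 = 90.90 > 77.22, while 5·15.15 = 75.75 ≤ 77.22

Final: 6 servers


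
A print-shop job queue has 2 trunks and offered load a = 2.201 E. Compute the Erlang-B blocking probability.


B(c,a) = (a^c/c!) / Σ_{k=0}^{c} a^k/k!
a^2/2! = 2.422201
Σ terms (k=0..2): 1.00000 + 2.20100 + 2.42220 = 5.623201
B = 2.422201/5.623201 = 0.430751

Final: 0.430751


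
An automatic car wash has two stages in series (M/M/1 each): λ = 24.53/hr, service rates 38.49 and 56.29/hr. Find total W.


Each node sees arrival rate λ = 24.53/hr (tandem ⇒ throughput preserved).
W₁ = 1/(μ₁−λ) = 1/(38.49−24.53) = 0.07163 hr
W₂ = 1/(μ₂−λ) = 1/(56.29−24.53) = 0.03149 hr
W_total = W₁ + W₂ = 0.07163 + 0.03149 = 0.10312 hr

Final: 0.10312 hr


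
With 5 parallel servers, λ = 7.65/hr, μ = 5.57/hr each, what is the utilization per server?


ρ = λ/(cμ) = 7.65/(5·5.57) = 7.65/27.85 = 0.2747

Final: 0.2747


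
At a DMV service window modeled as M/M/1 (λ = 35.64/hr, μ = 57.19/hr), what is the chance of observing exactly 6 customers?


ρ = 35.64/57.19 = 0.6232
P_n = (1−ρ)·ρ^n = (1 − 0.6232)·0.6232^6 = 0.3768·0.058574 = 0.022072

Final: 0.022072


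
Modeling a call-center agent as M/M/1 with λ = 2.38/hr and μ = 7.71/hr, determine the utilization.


ρ = λ/μ = 2.38/7.71 = 0.3087

Final: 0.3087


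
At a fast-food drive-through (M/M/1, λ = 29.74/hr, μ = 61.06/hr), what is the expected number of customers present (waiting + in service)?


ρ = λ/μ = 29.74/61.06 = 0.4871
L = ρ/(1−ρ) = 0.4871/(1 − 0.4871) = 0.4871/0.5129 = 0.9496

Final: 0.9496


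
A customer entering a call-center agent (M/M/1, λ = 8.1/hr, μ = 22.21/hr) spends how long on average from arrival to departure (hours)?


W = 1/(μ−λ) = 1/(22.21 − 8.1) = 1/14.11 = 0.07087 hr

Final: 0.07087 hr


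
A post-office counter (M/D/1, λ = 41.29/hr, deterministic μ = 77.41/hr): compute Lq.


ρ = 41.29/77.41 = 0.5334
M/D/1: Lq = ρ²/(2(1−ρ)) = 0.2845/(2·0.4666) = 0.30487

Final: 0.30487


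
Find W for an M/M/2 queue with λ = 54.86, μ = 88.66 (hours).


a = 0.6188; ρ = 0.3094; P₀ = 0.527436
Lq = P₀·a^c·ρ/(c!(1−ρ)²) = 0.06550
Wq = Lq/λ = 0.06550/54.86 = 0.001194 hr
W = Wq + 1/μ = 0.001194 + 0.01128 = 0.01247 hr

Final: 0.01247 hr


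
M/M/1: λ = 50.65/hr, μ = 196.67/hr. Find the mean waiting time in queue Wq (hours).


ρ = 50.65/196.67 = 0.2575
Wq = ρ/(μ−λ) = 0.2575/(196.67 − 50.65) = 0.2575/146.02 = 0.001764 hr

Final: 0.001764 hr


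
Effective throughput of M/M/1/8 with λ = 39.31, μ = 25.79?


ρ = 1.5242; P_K = (1−ρ)ρ^8/(1−ρ^9) = 0.351856
λ_eff = λ(1 − P_K) = 39.31·(1 − 0.351856) = 39.31·0.648144 = 25.4785 /hr

Final: 25.4785 /hr


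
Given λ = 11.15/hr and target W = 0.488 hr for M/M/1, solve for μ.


W = 1/(μ−λ) ⇒ μ − λ = 1/W = 1/0.488 = 2.0492
μ = λ + 1/W = 11.15 + 2.0492 = 13.1992 per hr

Final: 13.1992 /hr


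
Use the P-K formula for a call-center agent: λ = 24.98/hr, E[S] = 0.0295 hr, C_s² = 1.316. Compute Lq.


ρ = λ·E[S] = 24.98·0.0295 = 0.7369
Lq = ρ²(1+C_s²)/(2(1−ρ)) = 0.5430·(1+1.316)/(2·0.2631)
= 0.5430·2.3160/0.5262 = 2.39019

Final: 2.39019


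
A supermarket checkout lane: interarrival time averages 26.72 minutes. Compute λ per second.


λ = 1/(interarrival time) in consistent units.
1 second = 0.0166667 min, so λ = 0.0166667/26.72 = 0.0006238 per second

Final: 0.0006238 /sec


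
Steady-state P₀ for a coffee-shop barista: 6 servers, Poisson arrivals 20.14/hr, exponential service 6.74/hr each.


a = λ/μ = 20.14/6.74 = 2.9881; ρ = a/c = 0.4980
Σ_{k=0}^{5} a^k/k! (terms k=0..5) = 1.00000 + 2.98813 + 4.46446 + 4.44680 + 3.32190 + 1.98526 = 18.20655
Tail: a^6/(6!(1−ρ)) = 711.86464/(720·0.5020) = 1.96961
P₀ = 1/(18.20655 + 1.96961) = 1/20.17616 = 0.049563

Final: 0.049563


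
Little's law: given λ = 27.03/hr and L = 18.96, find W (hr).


W = L/λ = 18.96/27.03 = 0.7014 hr

Final: 0.7014 hr


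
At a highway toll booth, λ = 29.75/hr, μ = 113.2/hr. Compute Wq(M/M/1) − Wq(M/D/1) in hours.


ρ = 29.75/113.2 = 0.2628
Wq(M/M/1) = ρ/(μ−λ) = 0.2628/83.45 = 0.003149 hr
Wq(M/D/1) = ρ/(2(μ−λ)) = 0.001575 hr
Savings = 0.003149 − 0.001575 = 0.001575 hr

Final: 0.001575 hr


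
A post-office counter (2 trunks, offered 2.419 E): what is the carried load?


B(2,2.419) = 0.461132 (Erlang-B)
Carried load = a(1 − B) = 2.419·(1 − 0.461132) = 2.419·0.538868 = 1.3035 E

Final: 1.3035 Erlangs


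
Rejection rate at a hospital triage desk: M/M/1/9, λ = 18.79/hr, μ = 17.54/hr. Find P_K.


ρ = λ/μ = 18.79/17.54 = 1.0713
P_K = (1−ρ)ρ^K/(1−ρ^(K+1)) = (-0.07127·1.858124)/(1 − 1.990545)
= -0.132420/-0.990545 = 0.133685

Final: 0.133685


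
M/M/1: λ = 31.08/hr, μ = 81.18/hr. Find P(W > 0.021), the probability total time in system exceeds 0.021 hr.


W ~ Exponential(μ−λ) for M/M/1.
μ − λ = 81.18 − 31.08 = 50.1000
P(W > t) = e^{−(μ−λ)t} = e^{−1.0521} = 0.349204

Final: 0.349204


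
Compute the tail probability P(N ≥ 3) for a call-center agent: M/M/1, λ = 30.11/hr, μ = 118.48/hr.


ρ = 30.11/118.48 = 0.2541
P(N ≥ n) = ρ^n = 0.2541^3 = 0.016413

Final: 0.016413


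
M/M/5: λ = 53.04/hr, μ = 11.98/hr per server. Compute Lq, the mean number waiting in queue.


a = λ/μ = 4.4274; ρ = a/5 = 0.8855
P₀ = 0.005900
Lq = P₀·a^c·ρ / (c!·(1−ρ)²) = 0.005900·1701.11427·0.8855/(120·0.01312)
= 5.64688

Final: 5.64688


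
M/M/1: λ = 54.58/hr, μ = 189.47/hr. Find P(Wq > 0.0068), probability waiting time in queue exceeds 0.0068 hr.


ρ = 54.58/189.47 = 0.2881
P(Wq > t) = ρ·e^{−(μ−λ)t} = 0.2881·e^{−0.9173}
= 0.2881·0.399616 = 0.115116

Final: 0.115116


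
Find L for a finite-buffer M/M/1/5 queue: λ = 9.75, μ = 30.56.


ρ = 9.75/30.56 = 0.3190
L = ρ[1 − (K+1)ρ^K + Kρ^(K+1)] / [(1−ρ)(1−ρ^(K+1))]
Numerator: 0.3190·(1 − 6·0.003306 + 5·0.001055) = 0.314399
Denominator: (0.6810)·(0.998945) = 0.680237
L = 0.314399/0.680237 = 0.4622

Final: 0.4622


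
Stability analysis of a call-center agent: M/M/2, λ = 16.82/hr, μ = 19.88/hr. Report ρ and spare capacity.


Total capacity cμ = 2·19.88 = 39.76/hr
ρ = λ/(cμ) = 16.82/39.76 = 0.4230
Stable ⇔ ρ < 1: YES
Spare capacity = cμ − λ = 39.76 − 16.82 = 22.94/hr

Final: ρ = 0.4230; stable; margin = 22.94/hr


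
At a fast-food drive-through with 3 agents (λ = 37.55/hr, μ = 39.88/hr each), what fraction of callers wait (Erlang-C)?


a = λ/μ = 0.9416; ρ = a/3 = 0.3139
P₀ = 0.386455 (from M/M/c formula)
C(c,a) = [a^c/(c!(1−ρ))]·P₀ = [0.83477/(6·0.6861)]·0.386455
= 0.20277·0.386455 = 0.078361

Final: 0.078361


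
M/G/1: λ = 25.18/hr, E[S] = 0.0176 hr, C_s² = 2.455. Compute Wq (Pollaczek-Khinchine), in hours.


ρ = λ·E[S] = 25.18·0.0176 = 0.4432
E[S²] = E[S]²(1+C_s²) = 0.0176²·(1+2.455) = 0.001070
Wq = λ·E[S²]/(2(1−ρ)) = 25.18·0.001070/(2·0.5568) = 0.02420 hr

Final: 0.02420 hr


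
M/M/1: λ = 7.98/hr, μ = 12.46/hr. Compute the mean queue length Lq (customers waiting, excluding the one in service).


ρ = 7.98/12.46 = 0.6404
Lq = ρ²/(1−ρ) = 0.4102/0.3596 = 1.1408

Final: 1.1408


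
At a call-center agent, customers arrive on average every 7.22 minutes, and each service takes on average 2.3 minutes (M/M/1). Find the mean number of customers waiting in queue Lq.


λ = 60/7.22 = 8.3102 /hr
μ = 60/2.3 = 26.0870 /hr
ρ = λ/μ = 8.3102/26.0870 = 0.3186
Lq = ρ²/(1−ρ) = 0.1015/0.6814 = 0.1489

Final: 0.1489


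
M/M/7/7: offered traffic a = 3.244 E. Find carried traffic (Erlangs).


B(7,3.244) = 0.029800 (Erlang-B)
Carried load = a(1 − B) = 3.244·(1 − 0.029800) = 3.244·0.970200 = 3.1473 E

Final: 3.1473 Erlangs


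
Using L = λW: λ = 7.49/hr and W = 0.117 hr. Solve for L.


L = λW = 7.49·0.117 = 0.8763

Final: 0.8763


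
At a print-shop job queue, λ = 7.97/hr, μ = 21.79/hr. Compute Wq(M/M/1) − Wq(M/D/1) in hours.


ρ = 7.97/21.79 = 0.3658
Wq(M/M/1) = ρ/(μ−λ) = 0.3658/13.82 = 0.02647 hr
Wq(M/D/1) = ρ/(2(μ−λ)) = 0.01323 hr
Savings = 0.02647 − 0.01323 = 0.01323 hr

Final: 0.01323 hr


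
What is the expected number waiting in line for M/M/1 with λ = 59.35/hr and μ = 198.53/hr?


ρ = 59.35/198.53 = 0.2989
Lq = ρ²/(1−ρ) = 0.08937/0.7011 = 0.1275

Final: 0.1275


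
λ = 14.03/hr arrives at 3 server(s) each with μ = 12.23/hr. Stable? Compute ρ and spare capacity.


Total capacity cμ = 3·12.23 = 36.69/hr
ρ = λ/(cμ) = 14.03/36.69 = 0.3824
Stable ⇔ ρ < 1: YES
Spare capacity = cμ − λ = 36.69 − 14.03 = 22.66/hr

Final: ρ = 0.3824; stable; margin = 22.66/hr


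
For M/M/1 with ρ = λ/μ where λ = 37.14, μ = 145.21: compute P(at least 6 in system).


ρ = 37.14/145.21 = 0.2558
P(N ≥ n) = ρ^n = 0.2558^6 = 0.0002799

Final: 0.0002799


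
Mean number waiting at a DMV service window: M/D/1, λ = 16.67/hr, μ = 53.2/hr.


ρ = 16.67/53.2 = 0.3133
M/D/1: Lq = ρ²/(2(1−ρ)) = 0.09819/(2·0.6867) = 0.07150

Final: 0.07150


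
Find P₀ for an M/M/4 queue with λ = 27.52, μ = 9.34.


a = λ/μ = 27.52/9.34 = 2.9465; ρ = a/c = 0.7366
Σ_{k=0}^{3} a^k/k! (terms k=0..3) = 1.00000 + 2.94647 + 4.34083 + 4.26337 = 12.55067
Tail: a^4/(4!(1−ρ)) = 75.37134/(24·0.2634) = 11.92358
P₀ = 1/(12.55067 + 11.92358) = 1/24.47426 = 0.040859

Final: 0.040859


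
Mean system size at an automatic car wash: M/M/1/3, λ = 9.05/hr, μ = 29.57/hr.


ρ = 9.05/29.57 = 0.3061
L = ρ[1 − (K+1)ρ^K + Kρ^(K+1)] / [(1−ρ)(1−ρ^(K+1))]
Numerator: 0.3061·(1 − 4·0.028668 + 3·0.008774) = 0.279014
Denominator: (0.6939)·(0.991226) = 0.687858
L = 0.279014/0.687858 = 0.4056

Final: 0.4056


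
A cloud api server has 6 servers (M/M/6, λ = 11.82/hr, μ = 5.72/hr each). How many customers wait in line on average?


a = λ/μ = 2.0664; ρ = a/6 = 0.3444
P₀ = 0.126408
Lq = P₀·a^c·ρ / (c!·(1−ρ)²) = 0.126408·77.86256·0.3444/(720·0.42980)
= 0.01095

Final: 0.01095
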